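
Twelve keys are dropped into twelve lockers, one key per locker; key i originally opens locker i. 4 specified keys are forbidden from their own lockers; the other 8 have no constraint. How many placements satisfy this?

339696000

Inclusion-exclusion on the 4 forbidden self-matches:
Σ_{j=0}^{4} (-1)^j C(4,j)(12-j)!
= C(4,0)·12! - C(4,1)·11! + C(4,2)·10! - C(4,3)·9! + C(4,4)·8!
= 479001600 - 159667200 + 21772800 - 1451520 + 40320
= 339696000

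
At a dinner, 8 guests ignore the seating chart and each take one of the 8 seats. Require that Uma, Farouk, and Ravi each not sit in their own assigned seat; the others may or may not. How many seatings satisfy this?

Inclusion-exclusion on the 3 forbidden self-matches:
Σ_{j=0}^{3} (-1)^j C(3,j)(8-j)!
= C(3,0)·8! - C(3,1)·7! + C(3,2)·6! - C(3,3)·5!
= 40320 - 15120 + 2160 - 120
= 27240

27240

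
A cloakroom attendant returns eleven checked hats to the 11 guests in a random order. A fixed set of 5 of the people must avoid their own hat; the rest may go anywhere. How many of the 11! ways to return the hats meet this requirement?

25022880

Let A_j be the event that the j-th constrained one is fixed. By inclusion-exclusion over the 5 events:
Σ_{j=0}^{5} (-1)^j C(5,j)(11-j)!
= C(5,0)·11! - C(5,1)·10! + C(5,2)·9! - C(5,3)·8! + C(5,4)·7! - C(5,5)·6!
= 39916800 - 18144000 + 3628800 - 403200 + 25200 - 720
= 25022880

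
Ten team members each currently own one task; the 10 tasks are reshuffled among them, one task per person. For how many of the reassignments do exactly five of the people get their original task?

Choose which 5 of the 10 are fixed: C(10,5) = 252.
The other 5 form a derangement: !5 = 44.
Total: 252 × 44 = 11088.

11088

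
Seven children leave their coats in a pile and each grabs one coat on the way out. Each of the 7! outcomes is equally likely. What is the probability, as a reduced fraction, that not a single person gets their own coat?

Favorable outcomes: !7 = 1854.
Total outcomes: 7! = 5040.
Probability = 1854/5040 = 103/280.

103/280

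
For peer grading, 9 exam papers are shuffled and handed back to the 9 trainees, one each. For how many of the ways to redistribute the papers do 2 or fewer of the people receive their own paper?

# with exactly i fixed is C(9,i)·!(9-i); sum over i=0..2:
  i=0: C(9,0)·!9 = 1·133496 = 133496
  i=1: C(9,1)·!8 = 9·14833 = 133497
  i=2: C(9,2)·!7 = 36·1854 = 66744
Total = 333737.

333737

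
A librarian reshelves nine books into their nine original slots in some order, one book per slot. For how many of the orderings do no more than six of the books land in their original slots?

Sum C(9,i)·!(9-i) for i = 0..6:
  i=0: C(9,0)·!9 = 1·133496 = 133496
  i=1: C(9,1)·!8 = 9·14833 = 133497
  i=2: C(9,2)·!7 = 36·1854 = 66744
  i=3: C(9,3)·!6 = 84·265 = 22260
  i=4: C(9,4)·!5 = 126·44 = 5544
  i=5: C(9,5)·!4 = 126·9 = 1134
  i=6: C(9,6)·!3 = 84·2 = 168
Total = 362843.

362843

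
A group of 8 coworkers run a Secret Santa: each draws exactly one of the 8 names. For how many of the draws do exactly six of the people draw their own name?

Choose which 6 of the 8 are fixed: C(8,6) = 28.
The other 2 form a derangement: !2 = 1.
Total: 28 × 1 = 28.

28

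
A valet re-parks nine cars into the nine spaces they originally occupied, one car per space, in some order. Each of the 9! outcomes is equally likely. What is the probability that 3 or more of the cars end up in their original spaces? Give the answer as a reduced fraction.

Favorable outcomes: Σ_{i≥3} C(9,i)·!(9-i) = 84·265 + 126·44 + 126·9 + 84·2 + 36·1 + 9·0 + 1·1 = 29143.
Total outcomes: 9! = 362880.
Probability = 29143/362880 = 29143/362880.

29143/362880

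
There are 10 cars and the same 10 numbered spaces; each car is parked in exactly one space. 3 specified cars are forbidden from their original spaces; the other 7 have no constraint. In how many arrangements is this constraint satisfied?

Inclusion-exclusion on the 3 forbidden self-matches:
Σ_{j=0}^{3} (-1)^j C(3,j)(10-j)!
= C(3,0)·10! - C(3,1)·9! + C(3,2)·8! - C(3,3)·7!
= 3628800 - 1088640 + 120960 - 5040
= 2656080

2656080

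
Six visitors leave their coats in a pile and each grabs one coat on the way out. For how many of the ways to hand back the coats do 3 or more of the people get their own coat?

56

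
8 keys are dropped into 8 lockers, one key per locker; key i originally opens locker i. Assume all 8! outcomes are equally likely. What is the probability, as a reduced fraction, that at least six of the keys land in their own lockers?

Favorable outcomes: Σ_{i≥6} C(8,i)·!(8-i) = 28·1 + 8·0 + 1·1 = 29.
Total outcomes: 8! = 40320.
Probability = 29/40320 = 29/40320.

29/40320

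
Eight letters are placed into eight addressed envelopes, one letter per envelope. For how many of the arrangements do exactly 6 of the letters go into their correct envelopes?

28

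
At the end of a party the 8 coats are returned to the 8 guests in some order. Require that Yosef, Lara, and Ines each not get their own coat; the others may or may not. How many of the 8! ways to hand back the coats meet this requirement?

27240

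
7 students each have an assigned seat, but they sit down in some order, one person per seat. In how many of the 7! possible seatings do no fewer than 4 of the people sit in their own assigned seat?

92

# with exactly i fixed is C(7,i)·!(7-i); sum over i=4..7:
  i=4: C(7,4)·!3 = 35·2 = 70
  i=5: C(7,5)·!2 = 21·1 = 21
  i=6: C(7,6)·!1 = 7·0 = 0
  i=7: C(7,7)·!0 = 1·1 = 1
Total = 92.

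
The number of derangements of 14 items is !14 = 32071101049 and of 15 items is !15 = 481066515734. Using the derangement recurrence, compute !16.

!16 = (16-1)·(!15 + !14) = 15·(481066515734 + 32071101049) = 15·513137616783 = 7697064251745.

7697064251745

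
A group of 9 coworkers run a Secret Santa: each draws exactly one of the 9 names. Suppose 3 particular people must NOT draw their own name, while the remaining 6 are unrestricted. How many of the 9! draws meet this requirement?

256320

Inclusion-exclusion on the 3 forbidden self-matches:
Σ_{j=0}^{3} (-1)^j C(3,j)(9-j)!
= C(3,0)·9! - C(3,1)·8! + C(3,2)·7! - C(3,3)·6!
= 362880 - 120960 + 15120 - 720
= 256320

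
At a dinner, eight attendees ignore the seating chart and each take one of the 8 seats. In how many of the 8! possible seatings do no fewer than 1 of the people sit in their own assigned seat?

25487

Sum C(8,i)·!(8-i) for i = 1..8:
  i=1: C(8,1)·!7 = 8·1854 = 14832
  i=2: C(8,2)·!6 = 28·265 = 7420
  i=3: C(8,3)·!5 = 56·44 = 2464
  i=4: C(8,4)·!4 = 70·9 = 630
  i=5: C(8,5)·!3 = 56·2 = 112
  i=6: C(8,6)·!2 = 28·1 = 28
  i=7: C(8,7)·!1 = 8·0 = 0
  i=8: C(8,8)·!0 = 1·1 = 1
Total = 25487.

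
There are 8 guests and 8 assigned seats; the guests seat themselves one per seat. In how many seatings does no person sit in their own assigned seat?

14833

Recurrence: !8 = 8·!7 + (-1)^8.
!8 = 8·1854 + 1 = 14833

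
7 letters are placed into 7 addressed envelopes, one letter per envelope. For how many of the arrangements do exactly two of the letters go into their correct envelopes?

Pick the 2 fixed positions: C(7,2) = 21 ways.
The other 5 form a derangement: !5 = 44.
Total: 21 × 44 = 924.

924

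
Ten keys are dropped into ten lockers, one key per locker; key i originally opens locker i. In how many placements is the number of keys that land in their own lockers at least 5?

13264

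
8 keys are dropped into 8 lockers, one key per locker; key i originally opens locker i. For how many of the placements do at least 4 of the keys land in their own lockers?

771

# with exactly i fixed is C(8,i)·!(8-i); sum over i=4..8:
  i=4: C(8,4)·!4 = 70·9 = 630
  i=5: C(8,5)·!3 = 56·2 = 112
  i=6: C(8,6)·!2 = 28·1 = 28
  i=7: C(8,7)·!1 = 8·0 = 0
  i=8: C(8,8)·!0 = 1·1 = 1
Total = 771.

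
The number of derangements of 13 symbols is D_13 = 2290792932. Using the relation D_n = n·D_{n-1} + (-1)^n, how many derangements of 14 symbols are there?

32071101049

D_14 = 14·2290792932 + 1 = 32071101049.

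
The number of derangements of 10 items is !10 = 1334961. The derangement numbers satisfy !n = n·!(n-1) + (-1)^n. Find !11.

14684570

!11 = 11·1334961 - 1 = 14684570.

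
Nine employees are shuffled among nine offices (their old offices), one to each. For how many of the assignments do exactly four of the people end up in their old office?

5544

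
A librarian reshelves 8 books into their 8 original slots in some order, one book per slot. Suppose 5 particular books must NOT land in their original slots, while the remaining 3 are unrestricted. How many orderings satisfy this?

Let A_j be the event that the j-th constrained one is fixed. By inclusion-exclusion over the 5 events:
Σ_{j=0}^{5} (-1)^j C(5,j)(8-j)!
= C(5,0)·8! - C(5,1)·7! + C(5,2)·6! - C(5,3)·5! + C(5,4)·4! - C(5,5)·3!
= 40320 - 25200 + 7200 - 1200 + 120 - 6
= 21234

21234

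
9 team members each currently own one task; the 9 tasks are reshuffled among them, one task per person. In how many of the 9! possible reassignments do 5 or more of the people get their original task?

1339

Sum C(9,i)·!(9-i) for i = 5..9:
  i=5: C(9,5)·!4 = 126·9 = 1134
  i=6: C(9,6)·!3 = 84·2 = 168
  i=7: C(9,7)·!2 = 36·1 = 36
  i=8: C(9,8)·!1 = 9·0 = 0
  i=9: C(9,9)·!0 = 1·1 = 1
Total = 1339.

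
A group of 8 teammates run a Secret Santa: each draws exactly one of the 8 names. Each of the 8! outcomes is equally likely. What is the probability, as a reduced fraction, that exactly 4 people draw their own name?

1/64

Favorable outcomes: C(8,4)·!4 = 70·9 = 630.
Total outcomes: 8! = 40320.
Probability = 630/40320 = 1/64.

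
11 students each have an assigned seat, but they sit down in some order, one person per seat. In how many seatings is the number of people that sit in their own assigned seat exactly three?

2447445

Choose which 3 of the 11 are fixed: C(11,3) = 165.
The remaining 8 must be deranged: !8 = 14833.
Total: 165 × 14833 = 2447445.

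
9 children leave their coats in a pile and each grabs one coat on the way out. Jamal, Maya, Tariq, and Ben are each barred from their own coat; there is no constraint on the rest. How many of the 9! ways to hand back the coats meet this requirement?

Let A_j be the event that the j-th constrained one is fixed. By inclusion-exclusion over the 4 events:
Σ_{j=0}^{4} (-1)^j C(4,j)(9-j)!
= C(4,0)·9! - C(4,1)·8! + C(4,2)·7! - C(4,3)·6! + C(4,4)·5!
= 362880 - 161280 + 30240 - 2880 + 120
= 229080

229080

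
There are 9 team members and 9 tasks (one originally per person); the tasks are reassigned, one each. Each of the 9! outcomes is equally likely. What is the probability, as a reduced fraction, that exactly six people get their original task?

1/2160

Favorable outcomes: C(9,6)·!3 = 84·2 = 168.
Total outcomes: 9! = 362880.
Probability = 168/362880 = 1/2160.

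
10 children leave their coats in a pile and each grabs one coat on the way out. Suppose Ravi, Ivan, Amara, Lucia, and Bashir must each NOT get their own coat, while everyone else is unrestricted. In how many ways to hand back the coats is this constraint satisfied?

Let A_j be the event that the j-th constrained one is fixed. By inclusion-exclusion over the 5 events:
Σ_{j=0}^{5} (-1)^j C(5,j)(10-j)!
= C(5,0)·10! - C(5,1)·9! + C(5,2)·8! - C(5,3)·7! + C(5,4)·6! - C(5,5)·5!
= 3628800 - 1814400 + 403200 - 50400 + 3600 - 120
= 2170680

2170680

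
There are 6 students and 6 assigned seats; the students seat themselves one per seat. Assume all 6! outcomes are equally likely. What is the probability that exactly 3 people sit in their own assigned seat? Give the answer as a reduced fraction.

1/18

Favorable outcomes: C(6,3)·!3 = 20·2 = 40.
Total outcomes: 6! = 720.
Probability = 40/720 = 1/18.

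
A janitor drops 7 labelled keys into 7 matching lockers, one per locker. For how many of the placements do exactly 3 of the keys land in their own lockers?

315

Pick the 3 fixed positions: C(7,3) = 35 ways.
The remaining 4 must be deranged: !4 = 9.
Total: 35 × 9 = 315.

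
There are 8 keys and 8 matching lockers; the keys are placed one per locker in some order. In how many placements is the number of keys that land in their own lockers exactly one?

Pick the single fixed position: C(8,1) = 8 ways.
The remaining 7 must be deranged: !7 = 1854.
Total: 8 × 1854 = 14832.

14832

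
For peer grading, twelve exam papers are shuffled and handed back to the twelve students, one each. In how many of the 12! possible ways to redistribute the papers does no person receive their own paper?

176214841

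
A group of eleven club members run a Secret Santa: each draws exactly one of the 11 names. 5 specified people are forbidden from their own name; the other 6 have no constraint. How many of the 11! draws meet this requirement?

25022880

Inclusion-exclusion on the 5 forbidden self-matches:
Σ_{j=0}^{5} (-1)^j C(5,j)(11-j)!
= C(5,0)·11! - C(5,1)·10! + C(5,2)·9! - C(5,3)·8! + C(5,4)·7! - C(5,5)·6!
= 39916800 - 18144000 + 3628800 - 403200 + 25200 - 720
= 25022880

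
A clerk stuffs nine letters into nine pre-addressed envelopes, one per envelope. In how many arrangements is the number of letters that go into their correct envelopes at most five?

362675

# with exactly i fixed is C(9,i)·!(9-i); sum over i=0..5:
  i=0: C(9,0)·!9 = 1·133496 = 133496
  i=1: C(9,1)·!8 = 9·14833 = 133497
  i=2: C(9,2)·!7 = 36·1854 = 66744
  i=3: C(9,3)·!6 = 84·265 = 22260
  i=4: C(9,4)·!5 = 126·44 = 5544
  i=5: C(9,5)·!4 = 126·9 = 1134
Total = 362675.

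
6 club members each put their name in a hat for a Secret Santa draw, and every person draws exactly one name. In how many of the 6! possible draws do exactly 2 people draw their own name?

135

Pick the 2 fixed positions: C(6,2) = 15 ways.
The remaining 4 must be deranged: !4 = 9.
Total: 15 × 9 = 135.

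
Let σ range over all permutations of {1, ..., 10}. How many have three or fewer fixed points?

# with exactly i fixed is C(10,i)·!(10-i); sum over i=0..3:
  i=0: C(10,0)·!10 = 1·1334961 = 1334961
  i=1: C(10,1)·!9 = 10·133496 = 1334960
  i=2: C(10,2)·!8 = 45·14833 = 667485
  i=3: C(10,3)·!7 = 120·1854 = 222480
Total = 3559886.

3559886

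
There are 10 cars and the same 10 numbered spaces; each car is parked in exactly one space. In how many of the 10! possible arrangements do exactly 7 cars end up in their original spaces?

Pick the 7 fixed positions: C(10,7) = 120 ways.
The remaining 3 must be deranged: !3 = 2.
Total: 120 × 2 = 240.

240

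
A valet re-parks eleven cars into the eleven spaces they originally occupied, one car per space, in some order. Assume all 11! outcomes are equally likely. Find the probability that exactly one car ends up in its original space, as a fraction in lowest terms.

16481/44800

Favorable outcomes: C(11,1)·!10 = 11·1334961 = 14684571.
Total outcomes: 11! = 39916800.
Probability = 14684571/39916800 = 16481/44800.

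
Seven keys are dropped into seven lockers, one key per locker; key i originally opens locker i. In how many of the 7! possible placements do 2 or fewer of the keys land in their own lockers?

# with exactly i fixed is C(7,i)·!(7-i); sum over i=0..2:
  i=0: C(7,0)·!7 = 1·1854 = 1854
  i=1: C(7,1)·!6 = 7·265 = 1855
  i=2: C(7,2)·!5 = 21·44 = 924
Total = 4633.

4633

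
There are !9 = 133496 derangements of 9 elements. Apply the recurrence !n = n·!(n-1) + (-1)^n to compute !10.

1334961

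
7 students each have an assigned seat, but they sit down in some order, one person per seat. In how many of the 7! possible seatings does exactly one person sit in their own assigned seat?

1855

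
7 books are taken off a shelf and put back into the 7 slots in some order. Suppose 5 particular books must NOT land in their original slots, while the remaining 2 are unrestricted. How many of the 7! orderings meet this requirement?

Inclusion-exclusion on the 5 forbidden self-matches:
Σ_{j=0}^{5} (-1)^j C(5,j)(7-j)!
= C(5,0)·7! - C(5,1)·6! + C(5,2)·5! - C(5,3)·4! + C(5,4)·3! - C(5,5)·2!
= 5040 - 3600 + 1200 - 240 + 30 - 2
= 2428

2428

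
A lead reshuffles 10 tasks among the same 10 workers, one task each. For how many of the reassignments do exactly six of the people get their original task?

Choose which 6 of the 10 are fixed: C(10,6) = 210.
The other 4 form a derangement: !4 = 9.
Total: 210 × 9 = 1890.

1890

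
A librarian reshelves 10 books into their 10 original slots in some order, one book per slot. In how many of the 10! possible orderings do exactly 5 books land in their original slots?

Pick the 5 fixed positions: C(10,5) = 252 ways.
The other 5 form a derangement: !5 = 44.
Total: 252 × 44 = 11088.

11088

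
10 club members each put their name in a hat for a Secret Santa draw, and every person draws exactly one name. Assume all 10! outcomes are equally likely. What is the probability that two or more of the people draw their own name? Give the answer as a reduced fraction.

Favorable outcomes: Σ_{i≥2} C(10,i)·!(10-i) = 45·14833 + 120·1854 + 210·265 + 252·44 + 210·9 + 120·2 + 45·1 + 10·0 + 1·1 = 958879.
Total outcomes: 10! = 3628800.
Probability = 958879/3628800 = 958879/3628800.

958879/3628800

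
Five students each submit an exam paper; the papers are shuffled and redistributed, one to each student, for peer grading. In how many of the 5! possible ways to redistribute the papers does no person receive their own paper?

!5 = 5! · Σ_{k=0}^{5} (-1)^k/k!
= 5! - 5!/1! + 5!/2! - 5!/3! + 5!/4! - 5!/5!
= 120 - 120 + 60 - 20 + 5 - 1
= 44

44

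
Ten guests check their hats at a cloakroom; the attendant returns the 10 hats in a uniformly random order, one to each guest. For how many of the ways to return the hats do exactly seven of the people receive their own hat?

240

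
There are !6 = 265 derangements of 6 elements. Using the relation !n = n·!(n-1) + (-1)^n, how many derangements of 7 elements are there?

1854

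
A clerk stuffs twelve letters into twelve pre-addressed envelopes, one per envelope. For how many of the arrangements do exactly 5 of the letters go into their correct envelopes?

Choose which 5 of the 12 are fixed: C(12,5) = 792.
The remaining 7 must be deranged: !7 = 1854.
Total: 792 × 1854 = 1468368.

1468368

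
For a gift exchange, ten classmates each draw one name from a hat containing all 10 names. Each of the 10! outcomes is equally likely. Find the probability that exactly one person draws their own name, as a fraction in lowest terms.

Favorable outcomes: C(10,1)·!9 = 10·133496 = 1334960.
Total outcomes: 10! = 3628800.
Probability = 1334960/3628800 = 16687/45360.

16687/45360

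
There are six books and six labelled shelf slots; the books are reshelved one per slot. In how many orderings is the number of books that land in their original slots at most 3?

704

# with exactly i fixed is C(6,i)·!(6-i); sum over i=0..3:
  i=0: C(6,0)·!6 = 1·265 = 265
  i=1: C(6,1)·!5 = 6·44 = 264
  i=2: C(6,2)·!4 = 15·9 = 135
  i=3: C(6,3)·!3 = 20·2 = 40
Total = 704.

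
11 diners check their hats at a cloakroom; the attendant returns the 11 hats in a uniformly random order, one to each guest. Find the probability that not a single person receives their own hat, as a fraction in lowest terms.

1468457/3991680

Favorable outcomes: !11 = 14684570.
Total outcomes: 11! = 39916800.
Probability = 14684570/39916800 = 1468457/3991680.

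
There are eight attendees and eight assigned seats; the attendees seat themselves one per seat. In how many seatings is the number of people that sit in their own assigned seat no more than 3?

39549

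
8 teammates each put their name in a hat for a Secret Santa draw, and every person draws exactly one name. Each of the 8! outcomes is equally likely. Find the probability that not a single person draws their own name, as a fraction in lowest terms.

2119/5760

Favorable outcomes: !8 = 14833.
Total outcomes: 8! = 40320.
Probability = 14833/40320 = 2119/5760.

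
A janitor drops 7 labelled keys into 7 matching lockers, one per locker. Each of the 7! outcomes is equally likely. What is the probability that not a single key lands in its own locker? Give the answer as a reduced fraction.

Favorable outcomes: !7 = 1854.
Total outcomes: 7! = 5040.
Probability = 1854/5040 = 103/280.

103/280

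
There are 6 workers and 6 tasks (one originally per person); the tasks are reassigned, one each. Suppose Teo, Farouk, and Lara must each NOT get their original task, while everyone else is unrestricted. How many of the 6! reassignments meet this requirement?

Inclusion-exclusion on the 3 forbidden self-matches:
Σ_{j=0}^{3} (-1)^j C(3,j)(6-j)!
= C(3,0)·6! - C(3,1)·5! + C(3,2)·4! - C(3,3)·3!
= 720 - 360 + 72 - 6
= 426

426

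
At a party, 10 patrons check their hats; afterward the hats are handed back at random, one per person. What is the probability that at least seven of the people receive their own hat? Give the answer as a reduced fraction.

143/1814400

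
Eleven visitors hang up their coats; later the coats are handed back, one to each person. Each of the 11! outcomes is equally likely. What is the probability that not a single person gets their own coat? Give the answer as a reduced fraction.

Favorable outcomes: !11 = 14684570.
Total outcomes: 11! = 39916800.
Probability = 14684570/39916800 = 1468457/3991680.

1468457/3991680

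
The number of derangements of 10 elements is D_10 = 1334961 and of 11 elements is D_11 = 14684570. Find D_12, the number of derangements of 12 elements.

D_12 = (12-1)·(D_11 + D_10) = 11·(14684570 + 1334961) = 11·16019531 = 176214841.

176214841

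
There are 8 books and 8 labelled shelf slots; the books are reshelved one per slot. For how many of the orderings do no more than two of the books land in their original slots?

37085

# with exactly i fixed is C(8,i)·!(8-i); sum over i=0..2:
  i=0: C(8,0)·!8 = 1·14833 = 14833
  i=1: C(8,1)·!7 = 8·1854 = 14832
  i=2: C(8,2)·!6 = 28·265 = 7420
Total = 37085.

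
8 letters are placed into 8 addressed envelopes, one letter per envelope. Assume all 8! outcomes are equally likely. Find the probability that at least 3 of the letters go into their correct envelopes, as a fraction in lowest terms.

647/8064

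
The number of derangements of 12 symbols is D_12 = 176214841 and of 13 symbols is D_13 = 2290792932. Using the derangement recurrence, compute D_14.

D_14 = (14-1)·(D_13 + D_12) = 13·(2290792932 + 176214841) = 13·2467007773 = 32071101049.

32071101049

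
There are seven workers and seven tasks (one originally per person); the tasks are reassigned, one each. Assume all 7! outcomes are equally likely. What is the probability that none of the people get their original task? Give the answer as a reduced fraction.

Favorable outcomes: !7 = 1854.
Total outcomes: 7! = 5040.
Probability = 1854/5040 = 103/280.

103/280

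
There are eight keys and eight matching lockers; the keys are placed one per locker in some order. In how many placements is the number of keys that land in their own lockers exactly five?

112

Choose which 5 of the 8 are fixed: C(8,5) = 56.
The other 3 form a derangement: !3 = 2.
Total: 56 × 2 = 112.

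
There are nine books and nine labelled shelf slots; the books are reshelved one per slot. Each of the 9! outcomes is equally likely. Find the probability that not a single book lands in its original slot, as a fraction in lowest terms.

Favorable outcomes: !9 = 133496.
Total outcomes: 9! = 362880.
Probability = 133496/362880 = 16687/45360.

16687/45360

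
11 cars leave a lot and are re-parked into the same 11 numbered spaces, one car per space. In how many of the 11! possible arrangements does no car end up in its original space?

!11 is the nearest integer to 11!/e.
11! = 39916800, and 39916800/e ≈ 14684570.08, so !11 = 14684570.

14684570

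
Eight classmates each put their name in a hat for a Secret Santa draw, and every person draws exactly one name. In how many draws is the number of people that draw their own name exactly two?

7420

Pick the 2 fixed positions: C(8,2) = 28 ways.
The remaining 6 must be deranged: !6 = 265.
Total: 28 × 265 = 7420.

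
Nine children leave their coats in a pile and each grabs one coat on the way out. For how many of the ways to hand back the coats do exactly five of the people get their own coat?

1134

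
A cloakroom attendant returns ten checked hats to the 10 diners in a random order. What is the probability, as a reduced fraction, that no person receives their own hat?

16481/44800

Favorable outcomes: !10 = 1334961.
Total outcomes: 10! = 3628800.
Probability = 1334961/3628800 = 16481/44800.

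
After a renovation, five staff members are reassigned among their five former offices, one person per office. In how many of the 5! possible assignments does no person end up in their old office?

44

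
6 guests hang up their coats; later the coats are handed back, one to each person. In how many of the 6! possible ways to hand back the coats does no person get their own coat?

265

The number of derangements of 6 is !6 = Σ_{k=0}^{6} (-1)^k·6!/k!
= 6! - 6!/1! + 6!/2! - 6!/3! + 6!/4! - 6!/5! + 6!/6!
= 720 - 720 + 360 - 120 + 30 - 6 + 1
= 265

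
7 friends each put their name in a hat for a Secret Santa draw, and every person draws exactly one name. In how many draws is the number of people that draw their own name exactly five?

Choose which 5 of the 7 are fixed: C(7,5) = 21.
The remaining 2 must be deranged: !2 = 1.
Total: 21 × 1 = 21.

21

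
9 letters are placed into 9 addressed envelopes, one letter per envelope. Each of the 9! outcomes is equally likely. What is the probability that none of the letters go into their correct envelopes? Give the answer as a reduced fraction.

16687/45360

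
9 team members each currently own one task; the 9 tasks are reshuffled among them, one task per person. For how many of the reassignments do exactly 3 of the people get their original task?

22260

Choose which 3 of the 9 are fixed: C(9,3) = 84.
The other 6 form a derangement: !6 = 265.
Total: 84 × 265 = 22260.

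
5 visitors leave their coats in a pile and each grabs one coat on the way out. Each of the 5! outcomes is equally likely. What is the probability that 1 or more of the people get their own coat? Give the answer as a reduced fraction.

19/30

Favorable outcomes: Σ_{i≥1} C(5,i)·!(5-i) = 5·9 + 10·2 + 10·1 + 5·0 + 1·1 = 76.
Total outcomes: 5! = 120.
Probability = 76/120 = 19/30.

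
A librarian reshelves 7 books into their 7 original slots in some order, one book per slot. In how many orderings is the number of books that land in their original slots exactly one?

Pick the single fixed position: C(7,1) = 7 ways.
The remaining 6 must be deranged: !6 = 265.
Total: 7 × 265 = 1855.

1855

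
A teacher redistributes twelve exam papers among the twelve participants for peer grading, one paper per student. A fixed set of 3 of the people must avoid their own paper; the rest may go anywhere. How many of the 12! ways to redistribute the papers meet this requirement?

Inclusion-exclusion on the 3 forbidden self-matches:
Σ_{j=0}^{3} (-1)^j C(3,j)(12-j)!
= C(3,0)·12! - C(3,1)·11! + C(3,2)·10! - C(3,3)·9!
= 479001600 - 119750400 + 10886400 - 362880
= 369774720

369774720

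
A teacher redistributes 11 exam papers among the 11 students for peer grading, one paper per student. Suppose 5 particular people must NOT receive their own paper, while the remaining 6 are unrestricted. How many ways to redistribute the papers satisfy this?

25022880

Let A_j be the event that the j-th constrained one is fixed. By inclusion-exclusion over the 5 events:
Σ_{j=0}^{5} (-1)^j C(5,j)(11-j)!
= C(5,0)·11! - C(5,1)·10! + C(5,2)·9! - C(5,3)·8! + C(5,4)·7! - C(5,5)·6!
= 39916800 - 18144000 + 3628800 - 403200 + 25200 - 720
= 25022880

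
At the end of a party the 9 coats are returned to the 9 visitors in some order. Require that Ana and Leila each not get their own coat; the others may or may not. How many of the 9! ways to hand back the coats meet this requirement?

Let A_j be the event that the j-th constrained one is fixed. By inclusion-exclusion over the 2 events:
Σ_{j=0}^{2} (-1)^j C(2,j)(9-j)!
= C(2,0)·9! - C(2,1)·8! + C(2,2)·7!
= 362880 - 80640 + 5040
= 287280

287280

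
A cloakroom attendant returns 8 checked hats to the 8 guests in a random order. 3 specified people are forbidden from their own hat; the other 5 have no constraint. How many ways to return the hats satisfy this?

Let A_j be the event that the j-th constrained one is fixed. By inclusion-exclusion over the 3 events:
Σ_{j=0}^{3} (-1)^j C(3,j)(8-j)!
= C(3,0)·8! - C(3,1)·7! + C(3,2)·6! - C(3,3)·5!
= 40320 - 15120 + 2160 - 120
= 27240

27240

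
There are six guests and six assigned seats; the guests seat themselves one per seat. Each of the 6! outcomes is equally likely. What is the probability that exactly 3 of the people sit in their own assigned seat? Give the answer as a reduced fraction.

1/18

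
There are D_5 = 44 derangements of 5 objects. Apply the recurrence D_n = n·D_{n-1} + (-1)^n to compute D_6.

265

D_6 = 6·44 + 1 = 265.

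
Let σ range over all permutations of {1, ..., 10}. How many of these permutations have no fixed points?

1334961

!10 = 10! · Σ_{k=0}^{10} (-1)^k/k!
= 10! - 10!/1! + 10!/2! - 10!/3! + 10!/4! - 10!/5! + 10!/6! - 10!/7! + 10!/8! - 10!/9! + 10!/10!
= 3628800 - 3628800 + 1814400 - 604800 + 151200 - 30240 + 5040 - 720 + 90 - 10 + 1
= 1334961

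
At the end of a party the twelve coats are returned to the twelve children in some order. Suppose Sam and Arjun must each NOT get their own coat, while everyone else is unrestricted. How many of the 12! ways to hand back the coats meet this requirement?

402796800

Let A_j be the event that the j-th constrained one is fixed. By inclusion-exclusion over the 2 events:
Σ_{j=0}^{2} (-1)^j C(2,j)(12-j)!
= C(2,0)·12! - C(2,1)·11! + C(2,2)·10!
= 479001600 - 79833600 + 3628800
= 402796800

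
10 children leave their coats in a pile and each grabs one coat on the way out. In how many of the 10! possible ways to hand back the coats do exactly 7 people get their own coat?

Choose which 7 of the 10 are fixed: C(10,7) = 120.
The other 3 form a derangement: !3 = 2.
Total: 120 × 2 = 240.

240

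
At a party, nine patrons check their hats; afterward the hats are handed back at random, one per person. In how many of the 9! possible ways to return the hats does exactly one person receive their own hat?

133497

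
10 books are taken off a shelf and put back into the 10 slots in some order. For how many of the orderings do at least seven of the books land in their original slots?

286

Sum C(10,i)·!(10-i) for i = 7..10:
  i=7: C(10,7)·!3 = 120·2 = 240
  i=8: C(10,8)·!2 = 45·1 = 45
  i=9: C(10,9)·!1 = 10·0 = 0
  i=10: C(10,10)·!0 = 1·1 = 1
Total = 286.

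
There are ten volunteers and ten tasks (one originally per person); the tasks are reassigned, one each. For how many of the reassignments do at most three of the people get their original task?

3559886

Sum C(10,i)·!(10-i) for i = 0..3:
  i=0: C(10,0)·!10 = 1·1334961 = 1334961
  i=1: C(10,1)·!9 = 10·133496 = 1334960
  i=2: C(10,2)·!8 = 45·14833 = 667485
  i=3: C(10,3)·!7 = 120·1854 = 222480
Total = 3559886.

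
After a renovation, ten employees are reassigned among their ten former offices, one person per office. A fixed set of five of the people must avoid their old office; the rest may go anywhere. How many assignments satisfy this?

2170680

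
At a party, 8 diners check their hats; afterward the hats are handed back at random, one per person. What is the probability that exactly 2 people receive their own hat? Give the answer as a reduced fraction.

Favorable outcomes: C(8,2)·!6 = 28·265 = 7420.
Total outcomes: 8! = 40320.
Probability = 7420/40320 = 53/288.

53/288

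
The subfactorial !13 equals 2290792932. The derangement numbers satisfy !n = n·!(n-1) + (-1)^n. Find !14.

32071101049

!14 = 14·2290792932 + 1 = 32071101049.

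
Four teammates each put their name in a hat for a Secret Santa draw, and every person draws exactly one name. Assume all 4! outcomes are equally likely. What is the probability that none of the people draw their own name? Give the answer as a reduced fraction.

3/8

Favorable outcomes: !4 = 9.
Total outcomes: 4! = 24.
Probability = 9/24 = 3/8.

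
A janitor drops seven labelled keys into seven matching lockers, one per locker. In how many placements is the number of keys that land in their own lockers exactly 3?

Pick the 3 fixed positions: C(7,3) = 35 ways.
The remaining 4 must be deranged: !4 = 9.
Total: 35 × 9 = 315.

315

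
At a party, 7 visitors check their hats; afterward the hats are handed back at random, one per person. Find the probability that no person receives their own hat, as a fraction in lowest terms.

103/280

Favorable outcomes: !7 = 1854.
Total outcomes: 7! = 5040.
Probability = 1854/5040 = 103/280.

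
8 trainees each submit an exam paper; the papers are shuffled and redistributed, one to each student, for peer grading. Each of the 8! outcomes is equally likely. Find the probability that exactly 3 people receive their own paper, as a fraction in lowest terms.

11/180

Favorable outcomes: C(8,3)·!5 = 56·44 = 2464.
Total outcomes: 8! = 40320.
Probability = 2464/40320 = 11/180.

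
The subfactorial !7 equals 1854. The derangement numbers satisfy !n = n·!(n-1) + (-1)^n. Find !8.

14833

!8 = 8·1854 + 1 = 14833.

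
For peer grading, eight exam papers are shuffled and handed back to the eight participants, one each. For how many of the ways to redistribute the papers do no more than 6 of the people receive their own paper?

40319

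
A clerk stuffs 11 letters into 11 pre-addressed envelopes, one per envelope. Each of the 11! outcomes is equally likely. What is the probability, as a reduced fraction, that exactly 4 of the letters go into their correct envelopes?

103/6720

Favorable outcomes: C(11,4)·!7 = 330·1854 = 611820.
Total outcomes: 11! = 39916800.
Probability = 611820/39916800 = 103/6720.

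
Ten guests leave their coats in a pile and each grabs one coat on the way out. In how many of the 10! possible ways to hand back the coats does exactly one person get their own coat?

1334960

Choose which one of the 10 is fixed: C(10,1) = 10.
The other 9 form a derangement: !9 = 133496.
Total: 10 × 133496 = 1334960.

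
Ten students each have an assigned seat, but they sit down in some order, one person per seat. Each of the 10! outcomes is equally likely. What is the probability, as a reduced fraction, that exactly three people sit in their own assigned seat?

103/1680

Favorable outcomes: C(10,3)·!7 = 120·1854 = 222480.
Total outcomes: 10! = 3628800.
Probability = 222480/3628800 = 103/1680.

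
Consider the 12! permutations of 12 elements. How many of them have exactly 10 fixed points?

Pick the 10 fixed positions: C(12,10) = 66 ways.
The remaining 2 must be deranged: !2 = 1.
Total: 66 × 1 = 66.

66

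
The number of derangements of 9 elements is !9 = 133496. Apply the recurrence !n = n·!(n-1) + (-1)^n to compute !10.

1334961

!10 = 10·133496 + 1 = 1334961.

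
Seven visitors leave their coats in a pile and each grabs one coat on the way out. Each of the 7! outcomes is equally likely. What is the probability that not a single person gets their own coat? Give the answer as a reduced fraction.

Favorable outcomes: !7 = 1854.
Total outcomes: 7! = 5040.
Probability = 1854/5040 = 103/280.

103/280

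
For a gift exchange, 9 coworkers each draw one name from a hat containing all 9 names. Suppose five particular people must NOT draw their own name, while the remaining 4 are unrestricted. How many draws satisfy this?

205056

Let A_j be the event that the j-th constrained one is fixed. By inclusion-exclusion over the 5 events:
Σ_{j=0}^{5} (-1)^j C(5,j)(9-j)!
= C(5,0)·9! - C(5,1)·8! + C(5,2)·7! - C(5,3)·6! + C(5,4)·5! - C(5,5)·4!
= 362880 - 201600 + 50400 - 7200 + 600 - 24
= 205056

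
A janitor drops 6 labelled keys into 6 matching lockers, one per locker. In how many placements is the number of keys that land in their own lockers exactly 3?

40

Pick the 3 fixed positions: C(6,3) = 20 ways.
The other 3 form a derangement: !3 = 2.
Total: 20 × 2 = 40.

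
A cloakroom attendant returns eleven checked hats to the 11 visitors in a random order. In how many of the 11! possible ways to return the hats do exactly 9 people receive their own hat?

Pick the 9 fixed positions: C(11,9) = 55 ways.
The other 2 form a derangement: !2 = 1.
Total: 55 × 1 = 55.

55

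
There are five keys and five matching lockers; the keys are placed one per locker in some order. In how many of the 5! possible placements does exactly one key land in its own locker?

45

Choose which one of the 5 is fixed: C(5,1) = 5.
The remaining 4 must be deranged: !4 = 9.
Total: 5 × 9 = 45.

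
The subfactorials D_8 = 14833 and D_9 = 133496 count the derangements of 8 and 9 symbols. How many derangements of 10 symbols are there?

D_10 = (10-1)·(D_9 + D_8) = 9·(133496 + 14833) = 9·148329 = 1334961.

1334961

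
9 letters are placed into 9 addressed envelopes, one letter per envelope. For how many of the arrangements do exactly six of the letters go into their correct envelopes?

168

Choose which 6 of the 9 are fixed: C(9,6) = 84.
The remaining 3 must be deranged: !3 = 2.
Total: 84 × 2 = 168.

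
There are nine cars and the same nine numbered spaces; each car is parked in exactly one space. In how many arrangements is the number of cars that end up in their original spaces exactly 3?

22260

Choose which 3 of the 9 are fixed: C(9,3) = 84.
The remaining 6 must be deranged: !6 = 265.
Total: 84 × 265 = 22260.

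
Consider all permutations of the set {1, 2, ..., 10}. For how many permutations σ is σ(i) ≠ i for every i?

!10 is the nearest integer to 10!/e.
10! = 3628800, and 3628800/e ≈ 1334960.92, so !10 = 1334961.

1334961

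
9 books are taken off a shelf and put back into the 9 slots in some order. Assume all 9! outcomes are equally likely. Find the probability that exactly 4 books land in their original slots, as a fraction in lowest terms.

11/720

Favorable outcomes: C(9,4)·!5 = 126·44 = 5544.
Total outcomes: 9! = 362880.
Probability = 5544/362880 = 11/720.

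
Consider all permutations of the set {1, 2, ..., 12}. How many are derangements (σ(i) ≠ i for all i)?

The subfactorial !12 = [12!/e] (nearest integer).
12! = 479001600, and 479001600/e ≈ 176214840.93, so !12 = 176214841.

176214841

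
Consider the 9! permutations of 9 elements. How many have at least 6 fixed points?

Sum C(9,i)·!(9-i) for i = 6..9:
  i=6: C(9,6)·!3 = 84·2 = 168
  i=7: C(9,7)·!2 = 36·1 = 36
  i=8: C(9,8)·!1 = 9·0 = 0
  i=9: C(9,9)·!0 = 1·1 = 1
Total = 205.

205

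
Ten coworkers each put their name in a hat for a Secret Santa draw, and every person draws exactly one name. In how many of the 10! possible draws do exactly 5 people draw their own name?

Choose which 5 of the 10 are fixed: C(10,5) = 252.
The remaining 5 must be deranged: !5 = 44.
Total: 252 × 44 = 11088.

11088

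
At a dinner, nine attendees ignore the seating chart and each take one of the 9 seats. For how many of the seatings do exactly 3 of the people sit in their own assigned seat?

22260

Choose which 3 of the 9 are fixed: C(9,3) = 84.
The other 6 form a derangement: !6 = 265.
Total: 84 × 265 = 22260.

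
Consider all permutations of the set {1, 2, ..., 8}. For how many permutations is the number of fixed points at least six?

# with exactly i fixed is C(8,i)·!(8-i); sum over i=6..8:
  i=6: C(8,6)·!2 = 28·1 = 28
  i=7: C(8,7)·!1 = 8·0 = 0
  i=8: C(8,8)·!0 = 1·1 = 1
Total = 29.

29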